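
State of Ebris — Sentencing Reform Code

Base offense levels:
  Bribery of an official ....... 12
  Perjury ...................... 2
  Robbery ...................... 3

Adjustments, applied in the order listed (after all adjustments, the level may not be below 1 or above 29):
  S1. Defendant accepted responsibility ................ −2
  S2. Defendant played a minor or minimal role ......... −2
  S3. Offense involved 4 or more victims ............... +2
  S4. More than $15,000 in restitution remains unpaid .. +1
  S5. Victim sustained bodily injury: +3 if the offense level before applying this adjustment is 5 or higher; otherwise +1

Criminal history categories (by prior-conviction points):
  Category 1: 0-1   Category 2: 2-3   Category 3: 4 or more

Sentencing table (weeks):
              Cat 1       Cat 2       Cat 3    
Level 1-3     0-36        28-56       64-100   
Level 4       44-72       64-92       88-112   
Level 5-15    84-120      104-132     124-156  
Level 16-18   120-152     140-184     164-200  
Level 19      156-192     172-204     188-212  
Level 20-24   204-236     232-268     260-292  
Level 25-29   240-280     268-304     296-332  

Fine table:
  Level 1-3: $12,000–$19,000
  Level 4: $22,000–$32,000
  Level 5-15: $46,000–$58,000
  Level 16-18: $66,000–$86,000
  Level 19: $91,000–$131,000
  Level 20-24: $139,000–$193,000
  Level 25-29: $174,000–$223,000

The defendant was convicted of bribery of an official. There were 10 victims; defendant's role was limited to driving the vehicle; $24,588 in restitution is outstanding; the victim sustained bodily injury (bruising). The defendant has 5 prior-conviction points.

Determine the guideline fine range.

Base offense level for bribery of an official: 12.
S1 does not apply.
S2 applies: 12 − 2 = 10.
S3 applies: 10 + 2 = 12.
S4 applies: 12 + 1 = 13.
S5 applies (level before this adjustment is 13 ≥ 5, so +3): 13 + 3 = 16.
Final offense level: 16.
Level 16 falls in the 16-18 band.
Fine table: Level 16-18 → $66,000–$86,000.

$66,000–$86,000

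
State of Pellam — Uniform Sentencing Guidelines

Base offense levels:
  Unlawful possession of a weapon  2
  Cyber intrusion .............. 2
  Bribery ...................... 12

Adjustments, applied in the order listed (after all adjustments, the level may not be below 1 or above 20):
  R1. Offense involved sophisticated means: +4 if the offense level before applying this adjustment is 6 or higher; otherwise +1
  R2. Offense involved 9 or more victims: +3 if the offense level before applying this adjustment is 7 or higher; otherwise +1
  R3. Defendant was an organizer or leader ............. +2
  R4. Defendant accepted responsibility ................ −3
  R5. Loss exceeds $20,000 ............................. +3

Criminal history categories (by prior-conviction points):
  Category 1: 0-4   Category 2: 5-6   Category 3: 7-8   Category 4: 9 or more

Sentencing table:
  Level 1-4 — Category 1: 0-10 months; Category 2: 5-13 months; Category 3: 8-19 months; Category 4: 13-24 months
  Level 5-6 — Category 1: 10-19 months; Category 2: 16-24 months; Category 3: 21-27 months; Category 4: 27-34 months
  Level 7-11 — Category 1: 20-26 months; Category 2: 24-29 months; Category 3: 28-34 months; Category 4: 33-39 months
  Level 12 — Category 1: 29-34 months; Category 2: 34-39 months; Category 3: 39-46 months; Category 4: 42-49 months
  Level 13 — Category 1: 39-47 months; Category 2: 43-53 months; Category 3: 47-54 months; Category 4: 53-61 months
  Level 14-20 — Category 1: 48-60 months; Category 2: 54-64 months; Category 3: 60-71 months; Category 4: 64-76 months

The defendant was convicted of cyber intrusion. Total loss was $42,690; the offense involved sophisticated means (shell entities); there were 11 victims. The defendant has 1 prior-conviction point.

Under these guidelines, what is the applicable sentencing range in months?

20-26 months

Base offense level for cyber intrusion: 2.
R1 applies (level before this adjustment is 2 < 6, so +1): 2 + 1 = 3.
R2 applies (level before this adjustment is 3 < 7, so +1): 3 + 1 = 4.
R3 does not apply.
R4 does not apply.
R5 applies: 4 + 3 = 7.
Final offense level: 7.
Criminal history: 1 prior point → Category 1 (0-4).
Level 7 falls in the 7-11 band.
Grid: Level 7-11 × Category 1 = 20-26 months.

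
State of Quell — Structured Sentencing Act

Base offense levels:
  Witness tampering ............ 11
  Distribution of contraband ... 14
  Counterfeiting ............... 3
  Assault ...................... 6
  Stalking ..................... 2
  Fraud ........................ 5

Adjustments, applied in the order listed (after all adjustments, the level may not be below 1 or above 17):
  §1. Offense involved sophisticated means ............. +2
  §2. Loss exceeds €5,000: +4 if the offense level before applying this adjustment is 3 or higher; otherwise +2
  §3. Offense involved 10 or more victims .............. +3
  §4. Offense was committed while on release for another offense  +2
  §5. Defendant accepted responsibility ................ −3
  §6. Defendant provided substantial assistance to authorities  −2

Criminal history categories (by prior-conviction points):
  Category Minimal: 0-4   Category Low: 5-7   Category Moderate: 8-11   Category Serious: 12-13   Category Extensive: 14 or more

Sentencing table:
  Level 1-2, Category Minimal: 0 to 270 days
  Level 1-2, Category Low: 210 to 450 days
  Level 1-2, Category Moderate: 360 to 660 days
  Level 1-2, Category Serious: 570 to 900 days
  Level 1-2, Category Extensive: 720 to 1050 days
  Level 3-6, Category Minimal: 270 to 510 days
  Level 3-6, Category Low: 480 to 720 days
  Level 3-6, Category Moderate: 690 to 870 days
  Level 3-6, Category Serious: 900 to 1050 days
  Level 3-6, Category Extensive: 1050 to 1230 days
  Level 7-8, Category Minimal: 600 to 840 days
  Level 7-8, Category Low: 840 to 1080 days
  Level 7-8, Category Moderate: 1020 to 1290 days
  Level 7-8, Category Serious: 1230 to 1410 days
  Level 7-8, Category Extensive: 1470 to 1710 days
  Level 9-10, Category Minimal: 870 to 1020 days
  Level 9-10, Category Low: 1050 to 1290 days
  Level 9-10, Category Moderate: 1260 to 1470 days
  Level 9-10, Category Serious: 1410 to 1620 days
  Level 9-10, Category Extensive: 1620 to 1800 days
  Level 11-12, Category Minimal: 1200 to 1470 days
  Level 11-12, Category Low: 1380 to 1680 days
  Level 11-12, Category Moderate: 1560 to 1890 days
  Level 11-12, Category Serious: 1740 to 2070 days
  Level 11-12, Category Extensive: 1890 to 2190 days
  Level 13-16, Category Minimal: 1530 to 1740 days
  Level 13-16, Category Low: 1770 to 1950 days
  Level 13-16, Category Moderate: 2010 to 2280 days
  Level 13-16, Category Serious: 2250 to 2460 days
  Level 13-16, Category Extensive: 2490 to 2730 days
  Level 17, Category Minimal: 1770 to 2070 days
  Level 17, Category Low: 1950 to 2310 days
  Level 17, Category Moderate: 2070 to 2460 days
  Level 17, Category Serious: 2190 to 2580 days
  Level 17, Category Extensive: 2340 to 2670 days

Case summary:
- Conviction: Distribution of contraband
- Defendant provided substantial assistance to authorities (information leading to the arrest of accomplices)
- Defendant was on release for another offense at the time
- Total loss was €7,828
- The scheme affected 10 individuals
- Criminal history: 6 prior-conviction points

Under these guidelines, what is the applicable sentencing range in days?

Base offense level for distribution of contraband: 14.
§2 applies (level before this adjustment is 14 ≥ 3, so +4): 14 + 4 = 18.
§3 applies: 18 + 3 = 21.
§4 applies: 21 + 2 = 23.
§5 does not apply.
§6 applies: 23 − 2 = 21.
Level 21 exceeds the maximum of 17; capped at 17.
Final offense level: 17.
Criminal history: 6 prior points → Category Low (5-7).
Level 17 falls in the 17 band.
Grid: Level 17 × Category Low = 1950-2310 days.

1950-2310 days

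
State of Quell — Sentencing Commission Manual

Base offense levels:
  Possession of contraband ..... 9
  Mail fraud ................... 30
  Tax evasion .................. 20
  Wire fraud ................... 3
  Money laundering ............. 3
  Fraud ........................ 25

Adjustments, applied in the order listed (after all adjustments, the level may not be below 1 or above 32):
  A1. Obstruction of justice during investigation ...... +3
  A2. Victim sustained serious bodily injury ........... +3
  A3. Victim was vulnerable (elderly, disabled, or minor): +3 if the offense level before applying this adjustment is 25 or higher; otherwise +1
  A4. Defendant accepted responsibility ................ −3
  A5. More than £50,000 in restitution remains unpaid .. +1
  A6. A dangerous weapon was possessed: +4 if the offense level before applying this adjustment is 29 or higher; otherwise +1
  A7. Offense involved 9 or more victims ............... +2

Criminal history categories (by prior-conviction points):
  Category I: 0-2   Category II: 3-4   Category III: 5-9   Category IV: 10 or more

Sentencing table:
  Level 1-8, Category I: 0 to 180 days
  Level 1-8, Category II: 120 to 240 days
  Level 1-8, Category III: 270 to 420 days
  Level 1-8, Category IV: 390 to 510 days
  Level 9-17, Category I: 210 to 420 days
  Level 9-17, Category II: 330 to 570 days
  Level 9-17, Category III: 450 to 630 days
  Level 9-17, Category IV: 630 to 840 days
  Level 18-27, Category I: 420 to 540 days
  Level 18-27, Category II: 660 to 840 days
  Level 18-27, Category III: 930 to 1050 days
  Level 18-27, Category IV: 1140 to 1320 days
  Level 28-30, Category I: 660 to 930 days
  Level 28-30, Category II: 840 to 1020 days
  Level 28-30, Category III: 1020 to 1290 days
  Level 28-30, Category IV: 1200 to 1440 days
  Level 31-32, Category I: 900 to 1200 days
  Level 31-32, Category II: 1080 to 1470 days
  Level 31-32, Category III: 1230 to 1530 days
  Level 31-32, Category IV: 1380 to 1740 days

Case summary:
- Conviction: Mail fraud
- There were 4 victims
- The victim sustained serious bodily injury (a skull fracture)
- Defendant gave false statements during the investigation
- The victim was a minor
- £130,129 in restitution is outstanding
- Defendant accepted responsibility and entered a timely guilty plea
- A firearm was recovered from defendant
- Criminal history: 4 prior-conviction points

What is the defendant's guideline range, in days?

1080-1470 days

Base offense level for mail fraud: 30.
A1 applies: 30 + 3 = 33.
A2 applies: 33 + 3 = 36.
A3 applies (level before this adjustment is 36 ≥ 25, so +3): 36 + 3 = 39.
A4 applies: 39 − 3 = 36.
A5 applies: 36 + 1 = 37.
A6 applies (level before this adjustment is 37 ≥ 29, so +4): 37 + 4 = 41.
A7 does not apply.
Level 41 exceeds the maximum of 32; capped at 32.
Final offense level: 32.
Criminal history: 4 prior points → Category II (3-4).
Level 32 falls in the 31-32 band.
Grid: Level 31-32 × Category II = 1080-1470 days.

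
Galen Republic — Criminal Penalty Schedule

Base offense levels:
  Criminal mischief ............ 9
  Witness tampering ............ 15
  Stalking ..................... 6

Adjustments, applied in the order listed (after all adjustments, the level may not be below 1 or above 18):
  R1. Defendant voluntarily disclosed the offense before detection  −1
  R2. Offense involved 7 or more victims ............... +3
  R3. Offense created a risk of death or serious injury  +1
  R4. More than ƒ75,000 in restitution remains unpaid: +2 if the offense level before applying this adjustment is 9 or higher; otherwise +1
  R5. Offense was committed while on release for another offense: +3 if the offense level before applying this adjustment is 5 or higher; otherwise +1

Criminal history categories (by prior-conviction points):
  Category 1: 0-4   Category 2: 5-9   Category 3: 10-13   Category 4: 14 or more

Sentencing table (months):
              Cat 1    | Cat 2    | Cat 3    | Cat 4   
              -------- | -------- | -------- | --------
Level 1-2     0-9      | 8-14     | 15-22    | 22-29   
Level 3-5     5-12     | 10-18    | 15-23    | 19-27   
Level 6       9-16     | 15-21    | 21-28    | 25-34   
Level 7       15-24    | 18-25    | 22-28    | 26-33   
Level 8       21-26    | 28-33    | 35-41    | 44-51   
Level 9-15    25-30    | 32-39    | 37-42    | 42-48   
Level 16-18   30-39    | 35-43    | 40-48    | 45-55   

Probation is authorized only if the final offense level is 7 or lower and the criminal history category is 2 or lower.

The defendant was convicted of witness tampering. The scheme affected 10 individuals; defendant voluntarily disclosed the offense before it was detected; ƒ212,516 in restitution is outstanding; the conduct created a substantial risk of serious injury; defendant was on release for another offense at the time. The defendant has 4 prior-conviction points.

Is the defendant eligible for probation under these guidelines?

Base offense level for witness tampering: 15.
R1 applies: 15 − 1 = 14.
R2 applies: 14 + 3 = 17.
R3 applies: 17 + 1 = 18.
R4 applies (level before this adjustment is 18 ≥ 9, so +2): 18 + 2 = 20.
R5 applies (level before this adjustment is 20 ≥ 5, so +3): 20 + 3 = 23.
Level 23 exceeds the maximum of 18; capped at 18.
Final offense level: 18.
Criminal history: 4 prior points → Category 1 (0-4).
Level 18 falls in the 16-18 band.
Grid: Level 16-18 × Category 1 = 30-39 months.
Probation check: level 18 > 7 and category 1 ≤ 2 → not eligible.

No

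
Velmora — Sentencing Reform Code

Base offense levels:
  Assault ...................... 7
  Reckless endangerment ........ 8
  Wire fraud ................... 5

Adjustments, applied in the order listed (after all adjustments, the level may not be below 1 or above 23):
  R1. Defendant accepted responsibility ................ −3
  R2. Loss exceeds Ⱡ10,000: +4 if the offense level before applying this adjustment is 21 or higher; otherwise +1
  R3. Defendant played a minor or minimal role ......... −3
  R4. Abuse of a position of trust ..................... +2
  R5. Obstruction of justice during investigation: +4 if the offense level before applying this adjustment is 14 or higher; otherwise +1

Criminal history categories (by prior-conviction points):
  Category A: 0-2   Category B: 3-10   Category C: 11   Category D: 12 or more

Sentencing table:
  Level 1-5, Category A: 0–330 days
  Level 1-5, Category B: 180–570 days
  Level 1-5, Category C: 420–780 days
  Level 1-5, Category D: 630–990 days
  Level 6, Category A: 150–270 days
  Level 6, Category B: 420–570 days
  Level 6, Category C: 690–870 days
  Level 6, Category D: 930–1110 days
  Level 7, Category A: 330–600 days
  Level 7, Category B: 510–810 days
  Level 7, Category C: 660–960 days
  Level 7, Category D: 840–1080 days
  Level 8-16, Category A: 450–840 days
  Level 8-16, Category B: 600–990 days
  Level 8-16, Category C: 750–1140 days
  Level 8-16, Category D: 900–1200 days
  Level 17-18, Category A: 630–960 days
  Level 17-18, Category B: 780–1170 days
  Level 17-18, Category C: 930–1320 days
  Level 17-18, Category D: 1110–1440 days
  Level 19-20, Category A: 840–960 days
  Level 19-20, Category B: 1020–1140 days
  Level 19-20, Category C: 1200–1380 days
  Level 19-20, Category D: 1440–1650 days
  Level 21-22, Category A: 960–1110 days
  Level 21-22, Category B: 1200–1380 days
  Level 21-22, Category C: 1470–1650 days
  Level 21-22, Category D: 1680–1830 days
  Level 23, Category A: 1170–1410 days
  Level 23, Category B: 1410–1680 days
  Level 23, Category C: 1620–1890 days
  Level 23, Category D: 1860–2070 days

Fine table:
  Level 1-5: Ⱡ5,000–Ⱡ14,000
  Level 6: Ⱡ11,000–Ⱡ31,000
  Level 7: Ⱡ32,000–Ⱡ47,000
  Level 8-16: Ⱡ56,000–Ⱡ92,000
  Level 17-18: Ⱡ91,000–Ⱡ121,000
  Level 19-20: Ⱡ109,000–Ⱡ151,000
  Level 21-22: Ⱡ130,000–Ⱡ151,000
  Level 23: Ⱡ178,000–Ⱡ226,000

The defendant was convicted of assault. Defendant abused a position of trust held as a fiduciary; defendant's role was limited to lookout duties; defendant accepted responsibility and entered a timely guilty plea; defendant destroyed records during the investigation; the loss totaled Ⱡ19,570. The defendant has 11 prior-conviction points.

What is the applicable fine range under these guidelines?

Ⱡ5,000–Ⱡ14,000

Base offense level for assault: 7.
R1 applies: 7 − 3 = 4.
R2 applies (level before this adjustment is 4 < 21, so +1): 4 + 1 = 5.
R3 applies: 5 − 3 = 2.
R4 applies: 2 + 2 = 4.
R5 applies (level before this adjustment is 4 < 14, so +1): 4 + 1 = 5.
Final offense level: 5.
Level 5 falls in the 1-5 band.
Fine table: Level 1-5 → Ⱡ5,000–Ⱡ14,000.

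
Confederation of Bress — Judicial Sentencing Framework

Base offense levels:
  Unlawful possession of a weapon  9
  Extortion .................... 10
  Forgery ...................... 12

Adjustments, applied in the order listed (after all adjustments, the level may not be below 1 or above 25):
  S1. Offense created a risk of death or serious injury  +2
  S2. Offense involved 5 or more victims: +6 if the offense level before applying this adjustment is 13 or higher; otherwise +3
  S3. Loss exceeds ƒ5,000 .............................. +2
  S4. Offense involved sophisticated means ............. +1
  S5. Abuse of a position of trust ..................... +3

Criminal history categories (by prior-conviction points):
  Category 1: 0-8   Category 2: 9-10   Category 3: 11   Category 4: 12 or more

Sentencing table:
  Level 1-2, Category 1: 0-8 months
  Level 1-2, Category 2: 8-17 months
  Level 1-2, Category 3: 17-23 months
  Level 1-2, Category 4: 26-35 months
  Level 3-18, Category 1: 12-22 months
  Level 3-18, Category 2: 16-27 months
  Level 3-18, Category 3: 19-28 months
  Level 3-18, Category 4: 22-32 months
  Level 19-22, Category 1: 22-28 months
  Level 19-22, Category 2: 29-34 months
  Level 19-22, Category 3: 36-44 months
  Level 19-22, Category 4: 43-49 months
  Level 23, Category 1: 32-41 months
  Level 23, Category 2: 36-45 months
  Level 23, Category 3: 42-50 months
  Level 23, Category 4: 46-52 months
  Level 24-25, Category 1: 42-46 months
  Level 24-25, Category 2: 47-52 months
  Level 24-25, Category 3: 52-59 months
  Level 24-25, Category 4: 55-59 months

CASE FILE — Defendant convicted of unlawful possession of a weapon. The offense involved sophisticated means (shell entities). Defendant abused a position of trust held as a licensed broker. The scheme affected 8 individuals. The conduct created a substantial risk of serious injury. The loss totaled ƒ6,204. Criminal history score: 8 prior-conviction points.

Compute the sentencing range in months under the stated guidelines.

Base offense level for unlawful possession of a weapon: 9.
S1 applies: 9 + 2 = 11.
S2 applies (level before this adjustment is 11 < 13, so +3): 11 + 3 = 14.
S3 applies: 14 + 2 = 16.
S4 applies: 16 + 1 = 17.
S5 applies: 17 + 3 = 20.
Final offense level: 20.
Criminal history: 8 prior points → Category 1 (0-8).
Level 20 falls in the 19-22 band.
Grid: Level 19-22 × Category 1 = 22-28 months.

22-28 months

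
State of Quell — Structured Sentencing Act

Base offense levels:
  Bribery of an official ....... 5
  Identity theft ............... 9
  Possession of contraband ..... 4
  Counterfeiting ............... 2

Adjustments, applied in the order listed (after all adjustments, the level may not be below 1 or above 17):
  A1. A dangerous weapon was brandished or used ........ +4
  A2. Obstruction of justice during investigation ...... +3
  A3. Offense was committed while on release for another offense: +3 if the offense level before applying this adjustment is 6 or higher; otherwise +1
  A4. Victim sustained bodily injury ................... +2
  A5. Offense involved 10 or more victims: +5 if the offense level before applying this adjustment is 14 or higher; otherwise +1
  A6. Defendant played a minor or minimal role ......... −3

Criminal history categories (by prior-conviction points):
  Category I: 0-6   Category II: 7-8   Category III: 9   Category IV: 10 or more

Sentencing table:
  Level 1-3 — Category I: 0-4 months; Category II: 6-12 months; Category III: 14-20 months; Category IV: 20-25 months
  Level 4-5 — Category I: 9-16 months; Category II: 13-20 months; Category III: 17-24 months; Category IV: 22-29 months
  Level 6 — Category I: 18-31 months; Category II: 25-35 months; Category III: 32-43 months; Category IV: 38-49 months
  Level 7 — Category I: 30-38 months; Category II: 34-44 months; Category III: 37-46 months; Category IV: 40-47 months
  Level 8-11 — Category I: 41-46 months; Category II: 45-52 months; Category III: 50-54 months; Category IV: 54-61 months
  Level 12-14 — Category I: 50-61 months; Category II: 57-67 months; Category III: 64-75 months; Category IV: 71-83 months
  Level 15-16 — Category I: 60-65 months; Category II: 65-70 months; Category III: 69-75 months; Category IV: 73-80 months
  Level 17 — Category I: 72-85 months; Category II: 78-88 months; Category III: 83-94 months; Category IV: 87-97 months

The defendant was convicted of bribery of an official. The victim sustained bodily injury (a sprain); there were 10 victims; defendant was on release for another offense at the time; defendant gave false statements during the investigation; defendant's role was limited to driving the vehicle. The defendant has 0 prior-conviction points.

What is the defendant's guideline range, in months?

41-46 months

Base offense level for bribery of an official: 5.
A2 applies: 5 + 3 = 8.
A3 applies (level before this adjustment is 8 ≥ 6, so +3): 8 + 3 = 11.
A4 applies: 11 + 2 = 13.
A5 applies (level before this adjustment is 13 < 14, so +1): 13 + 1 = 14.
A6 applies: 14 − 3 = 11.
Final offense level: 11.
Criminal history: 0 prior points → Category I (0-6).
Level 11 falls in the 8-11 band.
Grid: Level 8-11 × Category I = 41-46 months.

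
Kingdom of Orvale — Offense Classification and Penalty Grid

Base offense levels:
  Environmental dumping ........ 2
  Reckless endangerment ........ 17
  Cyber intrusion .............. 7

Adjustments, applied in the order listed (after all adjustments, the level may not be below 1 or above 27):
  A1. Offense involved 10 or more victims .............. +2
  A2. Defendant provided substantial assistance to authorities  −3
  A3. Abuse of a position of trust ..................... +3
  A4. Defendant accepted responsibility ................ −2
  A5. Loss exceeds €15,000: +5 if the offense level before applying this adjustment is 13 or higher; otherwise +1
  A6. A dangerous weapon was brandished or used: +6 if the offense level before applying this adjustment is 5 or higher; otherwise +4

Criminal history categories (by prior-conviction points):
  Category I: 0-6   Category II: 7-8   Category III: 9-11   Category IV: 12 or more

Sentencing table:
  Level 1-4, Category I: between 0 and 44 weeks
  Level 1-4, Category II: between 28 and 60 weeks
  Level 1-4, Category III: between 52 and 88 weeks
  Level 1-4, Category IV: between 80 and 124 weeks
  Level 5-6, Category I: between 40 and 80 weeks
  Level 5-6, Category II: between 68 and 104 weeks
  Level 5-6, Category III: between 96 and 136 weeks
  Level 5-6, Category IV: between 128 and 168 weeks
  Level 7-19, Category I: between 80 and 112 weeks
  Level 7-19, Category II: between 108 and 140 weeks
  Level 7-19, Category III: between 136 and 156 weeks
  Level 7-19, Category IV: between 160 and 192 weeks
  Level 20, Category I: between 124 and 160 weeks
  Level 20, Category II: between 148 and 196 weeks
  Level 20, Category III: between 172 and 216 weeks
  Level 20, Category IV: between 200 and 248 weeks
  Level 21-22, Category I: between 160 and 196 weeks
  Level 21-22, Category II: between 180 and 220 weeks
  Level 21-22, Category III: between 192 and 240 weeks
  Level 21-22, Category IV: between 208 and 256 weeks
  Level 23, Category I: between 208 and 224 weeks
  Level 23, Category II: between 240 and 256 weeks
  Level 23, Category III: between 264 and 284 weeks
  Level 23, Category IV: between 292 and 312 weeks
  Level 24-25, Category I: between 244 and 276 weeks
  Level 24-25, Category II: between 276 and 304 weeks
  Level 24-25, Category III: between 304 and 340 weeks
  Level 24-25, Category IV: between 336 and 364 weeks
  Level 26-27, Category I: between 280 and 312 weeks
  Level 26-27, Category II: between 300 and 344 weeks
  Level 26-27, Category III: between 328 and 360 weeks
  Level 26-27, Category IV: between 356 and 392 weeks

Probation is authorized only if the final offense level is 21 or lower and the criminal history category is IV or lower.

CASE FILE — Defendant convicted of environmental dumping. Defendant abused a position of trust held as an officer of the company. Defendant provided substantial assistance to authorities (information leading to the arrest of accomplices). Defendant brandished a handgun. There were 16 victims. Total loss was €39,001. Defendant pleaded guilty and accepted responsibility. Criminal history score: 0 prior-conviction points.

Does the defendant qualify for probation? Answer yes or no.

Yes

Base offense level for environmental dumping: 2.
A1 applies: 2 + 2 = 4.
A2 applies: 4 − 3 = 1.
A3 applies: 1 + 3 = 4.
A4 applies: 4 − 2 = 2.
A5 applies (level before this adjustment is 2 < 13, so +1): 2 + 1 = 3.
A6 applies (level before this adjustment is 3 < 5, so +4): 3 + 4 = 7.
Final offense level: 7.
Criminal history: 0 prior points → Category I (0-6).
Level 7 falls in the 7-19 band.
Grid: Level 7-19 × Category I = 80-112 weeks.
Probation check: level 7 ≤ 21 and category I ≤ IV → eligible.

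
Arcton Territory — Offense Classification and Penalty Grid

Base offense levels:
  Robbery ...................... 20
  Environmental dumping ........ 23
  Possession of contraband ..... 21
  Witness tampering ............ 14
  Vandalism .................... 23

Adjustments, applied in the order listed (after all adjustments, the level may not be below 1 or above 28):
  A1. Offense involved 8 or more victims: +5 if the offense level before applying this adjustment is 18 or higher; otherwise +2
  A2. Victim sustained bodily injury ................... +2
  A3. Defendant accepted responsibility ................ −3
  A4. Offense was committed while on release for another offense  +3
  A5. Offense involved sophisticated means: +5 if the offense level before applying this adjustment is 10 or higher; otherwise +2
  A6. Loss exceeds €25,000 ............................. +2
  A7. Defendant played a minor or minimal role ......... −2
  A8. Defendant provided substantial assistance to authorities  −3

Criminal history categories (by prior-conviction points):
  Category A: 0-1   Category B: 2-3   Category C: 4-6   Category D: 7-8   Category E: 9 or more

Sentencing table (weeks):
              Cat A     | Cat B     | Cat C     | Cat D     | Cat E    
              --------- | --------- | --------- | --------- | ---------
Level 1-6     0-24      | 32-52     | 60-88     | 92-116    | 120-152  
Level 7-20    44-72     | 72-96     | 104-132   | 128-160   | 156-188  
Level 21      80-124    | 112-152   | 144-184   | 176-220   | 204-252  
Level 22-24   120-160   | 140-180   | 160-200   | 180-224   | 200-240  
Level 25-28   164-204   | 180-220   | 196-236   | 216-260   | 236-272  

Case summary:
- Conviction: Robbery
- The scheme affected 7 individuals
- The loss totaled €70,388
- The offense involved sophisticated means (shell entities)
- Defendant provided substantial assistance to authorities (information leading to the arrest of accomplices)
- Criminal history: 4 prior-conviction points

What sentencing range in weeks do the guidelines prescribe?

Base offense level for robbery: 20.
A1 does not apply.
A2 does not apply.
A5 applies (level before this adjustment is 20 ≥ 10, so +5): 20 + 5 = 25.
A6 applies: 25 + 2 = 27.
A7 does not apply.
A8 applies: 27 − 3 = 24.
Final offense level: 24.
Criminal history: 4 prior points → Category C (4-6).
Level 24 falls in the 22-24 band.
Grid: Level 22-24 × Category C = 160-200 weeks.

160-200 weeks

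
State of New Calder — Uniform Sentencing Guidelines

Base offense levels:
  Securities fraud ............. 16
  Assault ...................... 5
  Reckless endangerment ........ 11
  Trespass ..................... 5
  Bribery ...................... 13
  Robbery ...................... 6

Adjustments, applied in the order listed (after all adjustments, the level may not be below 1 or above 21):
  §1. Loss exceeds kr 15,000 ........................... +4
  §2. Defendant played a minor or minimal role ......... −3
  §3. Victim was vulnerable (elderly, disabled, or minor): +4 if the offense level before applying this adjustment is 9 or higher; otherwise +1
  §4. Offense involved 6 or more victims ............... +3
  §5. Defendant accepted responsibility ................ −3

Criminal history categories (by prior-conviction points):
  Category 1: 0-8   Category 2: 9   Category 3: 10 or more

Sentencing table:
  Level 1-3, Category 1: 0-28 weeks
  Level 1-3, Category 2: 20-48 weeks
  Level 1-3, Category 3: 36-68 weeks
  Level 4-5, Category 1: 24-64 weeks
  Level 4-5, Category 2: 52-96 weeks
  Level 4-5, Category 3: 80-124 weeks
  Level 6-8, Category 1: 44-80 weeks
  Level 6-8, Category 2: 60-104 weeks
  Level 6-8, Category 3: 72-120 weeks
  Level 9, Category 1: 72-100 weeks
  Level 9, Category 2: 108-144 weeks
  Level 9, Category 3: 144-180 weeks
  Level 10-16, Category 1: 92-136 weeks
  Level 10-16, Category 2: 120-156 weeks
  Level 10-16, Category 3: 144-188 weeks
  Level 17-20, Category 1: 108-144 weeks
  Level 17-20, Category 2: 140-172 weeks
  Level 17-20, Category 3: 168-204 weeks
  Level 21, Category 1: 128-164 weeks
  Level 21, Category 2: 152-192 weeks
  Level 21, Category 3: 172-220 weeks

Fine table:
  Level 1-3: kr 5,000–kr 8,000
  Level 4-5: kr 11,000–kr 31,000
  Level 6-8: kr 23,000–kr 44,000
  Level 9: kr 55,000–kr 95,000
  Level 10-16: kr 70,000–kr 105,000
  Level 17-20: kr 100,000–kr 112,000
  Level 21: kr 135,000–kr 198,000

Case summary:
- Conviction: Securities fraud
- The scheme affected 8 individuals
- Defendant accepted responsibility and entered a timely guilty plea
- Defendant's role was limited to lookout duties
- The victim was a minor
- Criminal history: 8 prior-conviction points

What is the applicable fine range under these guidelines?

Base offense level for securities fraud: 16.
§1 does not apply.
§2 applies: 16 − 3 = 13.
§3 applies (level before this adjustment is 13 ≥ 9, so +4): 13 + 4 = 17.
§4 applies: 17 + 3 = 20.
§5 applies: 20 − 3 = 17.
Final offense level: 17.
Level 17 falls in the 17-20 band.
Fine table: Level 17-20 → kr 100,000–kr 112,000.

kr 100,000–kr 112,000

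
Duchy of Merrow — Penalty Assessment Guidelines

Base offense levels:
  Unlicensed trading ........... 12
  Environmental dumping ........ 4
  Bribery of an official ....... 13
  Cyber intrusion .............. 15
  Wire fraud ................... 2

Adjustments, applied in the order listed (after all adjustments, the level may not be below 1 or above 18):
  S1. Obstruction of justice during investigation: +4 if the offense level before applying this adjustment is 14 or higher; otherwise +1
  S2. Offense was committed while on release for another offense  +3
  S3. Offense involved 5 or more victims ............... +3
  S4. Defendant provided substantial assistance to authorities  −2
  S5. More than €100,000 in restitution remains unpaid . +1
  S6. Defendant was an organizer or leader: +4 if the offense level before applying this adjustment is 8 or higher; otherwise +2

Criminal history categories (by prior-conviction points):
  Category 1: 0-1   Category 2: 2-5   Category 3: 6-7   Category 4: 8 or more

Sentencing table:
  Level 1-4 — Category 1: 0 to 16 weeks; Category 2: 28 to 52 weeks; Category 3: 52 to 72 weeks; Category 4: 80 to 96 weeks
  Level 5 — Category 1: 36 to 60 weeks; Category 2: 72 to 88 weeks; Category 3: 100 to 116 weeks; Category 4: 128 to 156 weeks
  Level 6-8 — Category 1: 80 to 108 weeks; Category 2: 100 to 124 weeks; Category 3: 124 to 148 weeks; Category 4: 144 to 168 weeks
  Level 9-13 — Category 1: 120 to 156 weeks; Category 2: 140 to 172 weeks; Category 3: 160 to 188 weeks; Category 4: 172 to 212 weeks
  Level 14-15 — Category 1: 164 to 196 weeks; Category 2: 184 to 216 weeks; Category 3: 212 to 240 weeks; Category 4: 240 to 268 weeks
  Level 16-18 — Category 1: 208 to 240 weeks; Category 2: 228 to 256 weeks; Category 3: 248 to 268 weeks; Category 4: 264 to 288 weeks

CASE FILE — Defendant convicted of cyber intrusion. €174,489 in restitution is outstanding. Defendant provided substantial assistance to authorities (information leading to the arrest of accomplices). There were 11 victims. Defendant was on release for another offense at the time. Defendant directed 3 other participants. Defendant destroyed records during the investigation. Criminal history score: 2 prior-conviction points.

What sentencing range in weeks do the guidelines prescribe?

228-256 weeks

Base offense level for cyber intrusion: 15.
S1 applies (level before this adjustment is 15 ≥ 14, so +4): 15 + 4 = 19.
S2 applies: 19 + 3 = 22.
S3 applies: 22 + 3 = 25.
S4 applies: 25 − 2 = 23.
S5 applies: 23 + 1 = 24.
S6 applies (level before this adjustment is 24 ≥ 8, so +4): 24 + 4 = 28.
Level 28 exceeds the maximum of 18; capped at 18.
Final offense level: 18.
Criminal history: 2 prior points → Category 2 (2-5).
Level 18 falls in the 16-18 band.
Grid: Level 16-18 × Category 2 = 228-256 weeks.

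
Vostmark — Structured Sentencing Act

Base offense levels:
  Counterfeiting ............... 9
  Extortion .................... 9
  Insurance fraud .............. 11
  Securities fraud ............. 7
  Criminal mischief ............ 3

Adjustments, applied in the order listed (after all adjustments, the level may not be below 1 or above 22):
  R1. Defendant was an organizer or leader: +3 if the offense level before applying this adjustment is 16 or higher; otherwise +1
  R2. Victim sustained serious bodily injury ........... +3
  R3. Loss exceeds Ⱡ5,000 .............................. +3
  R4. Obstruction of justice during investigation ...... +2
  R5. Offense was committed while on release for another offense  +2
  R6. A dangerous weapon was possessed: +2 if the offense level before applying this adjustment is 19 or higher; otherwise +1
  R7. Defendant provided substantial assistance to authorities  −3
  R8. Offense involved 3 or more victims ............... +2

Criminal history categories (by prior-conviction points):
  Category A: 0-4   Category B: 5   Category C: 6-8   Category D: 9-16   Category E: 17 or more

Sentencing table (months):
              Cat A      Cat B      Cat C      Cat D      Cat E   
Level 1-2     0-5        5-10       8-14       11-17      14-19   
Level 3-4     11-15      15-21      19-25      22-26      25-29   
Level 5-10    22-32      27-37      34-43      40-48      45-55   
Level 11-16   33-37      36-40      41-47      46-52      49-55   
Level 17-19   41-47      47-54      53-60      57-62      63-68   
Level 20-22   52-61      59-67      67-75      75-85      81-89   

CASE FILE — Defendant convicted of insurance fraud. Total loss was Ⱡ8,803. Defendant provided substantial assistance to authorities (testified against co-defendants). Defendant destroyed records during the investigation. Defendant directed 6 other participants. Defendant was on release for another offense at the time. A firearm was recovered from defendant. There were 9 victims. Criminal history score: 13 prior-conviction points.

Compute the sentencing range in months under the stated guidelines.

75-85 months

Base offense level for insurance fraud: 11.
R1 applies (level before this adjustment is 11 < 16, so +1): 11 + 1 = 12.
R2 does not apply.
R3 applies: 12 + 3 = 15.
R4 applies: 15 + 2 = 17.
R5 applies: 17 + 2 = 19.
R6 applies (level before this adjustment is 19 ≥ 19, so +2): 19 + 2 = 21.
R7 applies: 21 − 3 = 18.
R8 applies: 18 + 2 = 20.
Final offense level: 20.
Criminal history: 13 prior points → Category D (9-16).
Level 20 falls in the 20-22 band.
Grid: Level 20-22 × Category D = 75-85 months.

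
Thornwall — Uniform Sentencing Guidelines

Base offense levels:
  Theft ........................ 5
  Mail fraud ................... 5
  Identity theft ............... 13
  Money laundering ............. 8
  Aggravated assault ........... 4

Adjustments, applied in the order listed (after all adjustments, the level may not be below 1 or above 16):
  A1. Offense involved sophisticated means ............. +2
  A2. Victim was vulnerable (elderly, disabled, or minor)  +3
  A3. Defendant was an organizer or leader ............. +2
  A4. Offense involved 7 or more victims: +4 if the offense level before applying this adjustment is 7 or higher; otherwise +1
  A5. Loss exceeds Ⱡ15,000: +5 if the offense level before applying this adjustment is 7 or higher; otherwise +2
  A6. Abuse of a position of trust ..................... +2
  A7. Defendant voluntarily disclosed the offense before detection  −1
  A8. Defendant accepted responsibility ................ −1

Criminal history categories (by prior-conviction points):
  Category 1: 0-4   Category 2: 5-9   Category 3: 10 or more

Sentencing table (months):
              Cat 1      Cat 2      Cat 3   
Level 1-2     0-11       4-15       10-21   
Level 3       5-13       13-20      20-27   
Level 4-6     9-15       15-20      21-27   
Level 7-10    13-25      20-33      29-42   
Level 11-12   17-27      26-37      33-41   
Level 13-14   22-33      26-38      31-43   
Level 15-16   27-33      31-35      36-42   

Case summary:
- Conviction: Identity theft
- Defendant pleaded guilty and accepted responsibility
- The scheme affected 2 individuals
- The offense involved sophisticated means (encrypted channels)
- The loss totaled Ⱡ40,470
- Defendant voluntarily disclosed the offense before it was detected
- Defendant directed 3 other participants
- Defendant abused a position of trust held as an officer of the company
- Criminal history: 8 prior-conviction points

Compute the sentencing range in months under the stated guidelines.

Base offense level for identity theft: 13.
A1 applies: 13 + 2 = 15.
A2 does not apply.
A3 applies: 15 + 2 = 17.
A5 applies (level before this adjustment is 17 ≥ 7, so +5): 17 + 5 = 22.
A6 applies: 22 + 2 = 24.
A7 applies: 24 − 1 = 23.
A8 applies: 23 − 1 = 22.
Level 22 exceeds the maximum of 16; capped at 16.
Final offense level: 16.
Criminal history: 8 prior points → Category 2 (5-9).
Level 16 falls in the 15-16 band.
Grid: Level 15-16 × Category 2 = 31-35 months.

31-35 months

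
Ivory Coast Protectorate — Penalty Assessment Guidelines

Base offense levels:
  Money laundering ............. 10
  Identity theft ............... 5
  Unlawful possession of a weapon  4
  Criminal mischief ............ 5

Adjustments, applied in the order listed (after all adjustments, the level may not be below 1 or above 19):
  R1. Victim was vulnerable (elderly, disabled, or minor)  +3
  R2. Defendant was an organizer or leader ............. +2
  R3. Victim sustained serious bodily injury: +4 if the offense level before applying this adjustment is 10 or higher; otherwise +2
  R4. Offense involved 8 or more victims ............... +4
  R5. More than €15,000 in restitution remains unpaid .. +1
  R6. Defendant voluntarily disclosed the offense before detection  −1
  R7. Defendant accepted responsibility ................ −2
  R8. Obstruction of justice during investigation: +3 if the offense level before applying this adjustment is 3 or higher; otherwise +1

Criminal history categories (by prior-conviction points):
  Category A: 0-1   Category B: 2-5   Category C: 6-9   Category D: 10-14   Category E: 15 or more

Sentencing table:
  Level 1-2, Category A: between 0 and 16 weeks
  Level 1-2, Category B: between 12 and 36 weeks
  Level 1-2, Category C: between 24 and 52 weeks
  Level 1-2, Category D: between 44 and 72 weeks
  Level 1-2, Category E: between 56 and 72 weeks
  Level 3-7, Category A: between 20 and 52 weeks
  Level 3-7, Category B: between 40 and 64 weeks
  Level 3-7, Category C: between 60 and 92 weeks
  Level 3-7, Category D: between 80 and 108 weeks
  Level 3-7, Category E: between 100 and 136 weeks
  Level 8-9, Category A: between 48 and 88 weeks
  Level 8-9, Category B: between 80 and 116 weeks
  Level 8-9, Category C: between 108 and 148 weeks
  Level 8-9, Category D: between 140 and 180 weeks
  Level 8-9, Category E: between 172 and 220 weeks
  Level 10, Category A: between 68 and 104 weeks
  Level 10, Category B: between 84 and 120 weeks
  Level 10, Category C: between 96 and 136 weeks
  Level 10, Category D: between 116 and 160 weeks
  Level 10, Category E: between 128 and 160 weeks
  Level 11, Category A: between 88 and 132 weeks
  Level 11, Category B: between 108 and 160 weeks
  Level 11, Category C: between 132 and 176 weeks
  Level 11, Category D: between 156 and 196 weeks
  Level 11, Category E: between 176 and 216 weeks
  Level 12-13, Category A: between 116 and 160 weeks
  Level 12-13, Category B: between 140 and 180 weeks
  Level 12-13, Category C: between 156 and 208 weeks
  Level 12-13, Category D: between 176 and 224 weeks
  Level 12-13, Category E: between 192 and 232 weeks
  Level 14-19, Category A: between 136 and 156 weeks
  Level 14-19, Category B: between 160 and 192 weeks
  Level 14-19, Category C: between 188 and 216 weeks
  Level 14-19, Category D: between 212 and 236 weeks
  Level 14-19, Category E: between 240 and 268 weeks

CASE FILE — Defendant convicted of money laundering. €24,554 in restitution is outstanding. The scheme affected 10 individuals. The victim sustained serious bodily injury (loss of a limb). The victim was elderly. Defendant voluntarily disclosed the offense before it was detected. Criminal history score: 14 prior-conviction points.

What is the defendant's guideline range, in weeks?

212-236 weeks

Base offense level for money laundering: 10.
R1 applies: 10 + 3 = 13.
R3 applies (level before this adjustment is 13 ≥ 10, so +4): 13 + 4 = 17.
R4 applies: 17 + 4 = 21.
R5 applies: 21 + 1 = 22.
R6 applies: 22 − 1 = 21.
R7 does not apply.
Level 21 exceeds the maximum of 19; capped at 19.
Final offense level: 19.
Criminal history: 14 prior points → Category D (10-14).
Level 19 falls in the 14-19 band.
Grid: Level 14-19 × Category D = 212-236 weeks.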